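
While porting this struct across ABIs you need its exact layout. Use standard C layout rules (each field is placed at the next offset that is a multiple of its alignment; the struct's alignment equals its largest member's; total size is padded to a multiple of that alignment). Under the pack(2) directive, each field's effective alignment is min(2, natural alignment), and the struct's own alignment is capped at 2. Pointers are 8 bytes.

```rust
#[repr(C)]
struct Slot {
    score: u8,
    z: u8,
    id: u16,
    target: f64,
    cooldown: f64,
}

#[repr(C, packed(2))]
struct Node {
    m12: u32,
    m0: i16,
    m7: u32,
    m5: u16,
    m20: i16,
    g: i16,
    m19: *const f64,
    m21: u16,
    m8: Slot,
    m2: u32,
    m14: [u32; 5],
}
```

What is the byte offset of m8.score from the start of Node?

Slot: @0: score [1B, align 1] → 1; @1: z [1B, align 1] → 2; @2: id [2B, align 2] → 4; +4 pad (align 8); @8: target [8B, align 8] → 16; @16: cooldown [8B, align 8] → 24; size 24, align 8
@0: m12 [4B, align 2] → 4
@4: m0 [2B, align 2] → 6
@6: m7 [4B, align 2] → 10
@10: m5 [2B, align 2] → 12
@12: m20 [2B, align 2] → 14
@14: g [2B, align 2] → 16
@16: m19 [8B, align 2] → 24
@24: m21 [2B, align 2] → 26
@26: m8 [24B, align 2] → 50
within Slot: score at 0
26 + 0 = 26

26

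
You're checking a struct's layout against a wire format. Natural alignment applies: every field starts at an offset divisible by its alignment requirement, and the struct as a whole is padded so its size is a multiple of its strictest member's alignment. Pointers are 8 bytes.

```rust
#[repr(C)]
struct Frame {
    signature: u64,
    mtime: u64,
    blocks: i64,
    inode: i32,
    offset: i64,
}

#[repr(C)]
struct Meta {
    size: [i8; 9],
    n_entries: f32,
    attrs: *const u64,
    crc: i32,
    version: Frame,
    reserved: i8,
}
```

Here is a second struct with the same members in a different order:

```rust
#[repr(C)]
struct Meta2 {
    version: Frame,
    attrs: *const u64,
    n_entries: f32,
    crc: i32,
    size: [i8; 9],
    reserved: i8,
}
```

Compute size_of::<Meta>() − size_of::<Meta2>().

8

Frame: 0..8  signature  (8B, 8-aligned); 8..16  mtime  (8B, 8-aligned); 16..24  blocks  (8B, 8-aligned); 24..28  inode  (4B, 4-aligned); 28..32  -- padding (4B); 32..40  offset  (8B, 8-aligned); sizeof = 40, alignof = 8
0..9  size  (9B, 1-aligned)
9..12  -- padding (3B)
12..16  n_entries  (4B, 4-aligned)
16..24  attrs  (8B, 8-aligned)
24..28  crc  (4B, 4-aligned)
28..32  -- padding (4B)
32..72  version  (40B, 8-aligned)
72..73  reserved  (1B, 1-aligned)
73..80  -- tail padding (7B)
sizeof = 80, alignof = 8
— Meta2 —
0..40  version  (40B, 8-aligned)
40..48  attrs  (8B, 8-aligned)
48..52  n_entries  (4B, 4-aligned)
52..56  crc  (4B, 4-aligned)
56..65  size  (9B, 1-aligned)
65..66  reserved  (1B, 1-aligned)
66..72  -- tail padding (6B)
sizeof = 72, alignof = 8
80 − 72 = 8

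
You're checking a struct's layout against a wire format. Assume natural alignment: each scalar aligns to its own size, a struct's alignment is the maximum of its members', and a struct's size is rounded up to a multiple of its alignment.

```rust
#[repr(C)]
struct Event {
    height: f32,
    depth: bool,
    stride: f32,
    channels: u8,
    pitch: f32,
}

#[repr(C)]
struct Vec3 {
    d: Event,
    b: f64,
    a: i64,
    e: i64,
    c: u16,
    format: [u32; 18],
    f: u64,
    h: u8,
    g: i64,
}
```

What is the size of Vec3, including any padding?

152 bytes

Event: 0..4  height  (4B, 4-aligned); 4..5  depth  (1B, 1-aligned); 5..8  -- padding (3B); 8..12  stride  (4B, 4-aligned); 12..13  channels  (1B, 1-aligned); 13..16  -- padding (3B); 16..20  pitch  (4B, 4-aligned); sizeof = 20, alignof = 4
0..20  d  (20B, 4-aligned)
20..24  -- padding (4B)
24..32  b  (8B, 8-aligned)
32..40  a  (8B, 8-aligned)
40..48  e  (8B, 8-aligned)
48..50  c  (2B, 2-aligned)
50..52  -- padding (2B)
52..124  format  (72B, 4-aligned)
124..128  -- padding (4B)
128..136  f  (8B, 8-aligned)
136..137  h  (1B, 1-aligned)
137..144  -- padding (7B)
144..152  g  (8B, 8-aligned)
sizeof = 152, alignof = 8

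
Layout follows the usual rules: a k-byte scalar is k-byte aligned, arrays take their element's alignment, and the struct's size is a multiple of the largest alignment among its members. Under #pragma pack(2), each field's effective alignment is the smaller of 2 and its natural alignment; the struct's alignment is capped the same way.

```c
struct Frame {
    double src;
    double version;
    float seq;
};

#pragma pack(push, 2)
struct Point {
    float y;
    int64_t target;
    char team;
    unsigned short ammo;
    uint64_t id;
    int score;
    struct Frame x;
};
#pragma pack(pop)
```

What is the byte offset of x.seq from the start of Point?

44

Frame: src at 0 (size 8, align 8) → ends 8; version at 8 (size 8, align 8) → ends 16; seq at 16 (size 4, align 4) → ends 20; tail pad 4 to reach multiple of 8; total 24 bytes, alignment 8
y at 0 (size 4, align 2) → ends 4
target at 4 (size 8, align 2) → ends 12
team at 12 (size 1, align 1) → ends 13
pad 1 to align 2 for ammo
ammo at 14 (size 2, align 2) → ends 16
id at 16 (size 8, align 2) → ends 24
score at 24 (size 4, align 2) → ends 28
x at 28 (size 24, align 2) → ends 52
within Frame: seq at 16
28 + 16 = 44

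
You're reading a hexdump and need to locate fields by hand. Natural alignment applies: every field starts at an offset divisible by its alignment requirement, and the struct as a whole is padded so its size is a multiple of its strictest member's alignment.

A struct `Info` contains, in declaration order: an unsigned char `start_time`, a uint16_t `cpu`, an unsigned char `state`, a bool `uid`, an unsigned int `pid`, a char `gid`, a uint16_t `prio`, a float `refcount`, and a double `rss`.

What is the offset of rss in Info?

0..1  start_time  (1B, 1-aligned)
1..2  -- padding (1B)
2..4  cpu  (2B, 2-aligned)
4..5  state  (1B, 1-aligned)
5..6  uid  (1B, 1-aligned)
6..8  -- padding (2B)
8..12  pid  (4B, 4-aligned)
12..13  gid  (1B, 1-aligned)
13..14  -- padding (1B)
14..16  prio  (2B, 2-aligned)
16..20  refcount  (4B, 4-aligned)
20..24  -- padding (4B)
24..32  rss  (8B, 8-aligned)

24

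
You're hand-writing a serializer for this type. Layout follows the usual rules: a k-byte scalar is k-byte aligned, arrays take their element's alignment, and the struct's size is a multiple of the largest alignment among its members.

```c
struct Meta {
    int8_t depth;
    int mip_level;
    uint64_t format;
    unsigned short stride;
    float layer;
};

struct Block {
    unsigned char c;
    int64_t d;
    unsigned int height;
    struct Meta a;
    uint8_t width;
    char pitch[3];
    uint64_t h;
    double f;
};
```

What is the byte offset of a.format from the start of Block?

32

Meta: @0: depth [1B, align 1] → 1; +3 pad (align 4); @4: mip_level [4B, align 4] → 8; @8: format [8B, align 8] → 16; @16: stride [2B, align 2] → 18; +2 pad (align 4); @20: layer [4B, align 4] → 24; size 24, align 8
@0: c [1B, align 1] → 1
+7 pad (align 8)
@8: d [8B, align 8] → 16
@16: height [4B, align 4] → 20
+4 pad (align 8)
@24: a [24B, align 8] → 48
within Meta: format at 8
24 + 8 = 32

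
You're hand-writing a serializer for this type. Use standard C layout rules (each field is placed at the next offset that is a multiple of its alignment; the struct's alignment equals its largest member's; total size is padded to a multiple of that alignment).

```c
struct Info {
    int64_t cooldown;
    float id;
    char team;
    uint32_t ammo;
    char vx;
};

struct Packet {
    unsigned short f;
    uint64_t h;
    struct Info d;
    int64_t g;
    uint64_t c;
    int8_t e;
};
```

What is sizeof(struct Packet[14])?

Info: cooldown at 0 (size 8, align 8) → ends 8; id at 8 (size 4, align 4) → ends 12; team at 12 (size 1, align 1) → ends 13; pad 3 to align 4 for ammo; ammo at 16 (size 4, align 4) → ends 20; vx at 20 (size 1, align 1) → ends 21; tail pad 3 to reach multiple of 8; total 24 bytes, alignment 8
f at 0 (size 2, align 2) → ends 2
pad 6 to align 8 for h
h at 8 (size 8, align 8) → ends 16
d at 16 (size 24, align 8) → ends 40
g at 40 (size 8, align 8) → ends 48
c at 48 (size 8, align 8) → ends 56
e at 56 (size 1, align 1) → ends 57
tail pad 7 to reach multiple of 8
total 64 bytes, alignment 8
array of 14: 14 × 64 = 896

896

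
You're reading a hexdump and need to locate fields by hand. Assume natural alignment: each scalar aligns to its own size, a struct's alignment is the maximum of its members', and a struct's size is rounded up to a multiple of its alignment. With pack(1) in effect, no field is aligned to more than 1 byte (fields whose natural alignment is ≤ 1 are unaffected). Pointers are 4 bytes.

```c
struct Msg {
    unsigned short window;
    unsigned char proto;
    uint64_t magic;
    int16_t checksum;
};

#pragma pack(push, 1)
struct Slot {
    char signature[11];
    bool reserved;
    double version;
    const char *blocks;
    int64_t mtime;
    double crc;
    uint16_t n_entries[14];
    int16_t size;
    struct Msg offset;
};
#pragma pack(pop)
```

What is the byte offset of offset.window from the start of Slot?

70

Msg: 0..2  window  (2B, 2-aligned); 2..3  proto  (1B, 1-aligned); 3..8  -- padding (5B); 8..16  magic  (8B, 8-aligned); 16..18  checksum  (2B, 2-aligned); 18..24  -- tail padding (6B); sizeof = 24, alignof = 8
0..11  signature  (11B, 1-aligned)
11..12  reserved  (1B, 1-aligned)
12..20  version  (8B, 1-aligned)
20..24  blocks  (4B, 1-aligned)
24..32  mtime  (8B, 1-aligned)
32..40  crc  (8B, 1-aligned)
40..68  n_entries  (28B, 1-aligned)
68..70  size  (2B, 1-aligned)
70..94  offset  (24B, 1-aligned)
within Msg: window at 0
70 + 0 = 70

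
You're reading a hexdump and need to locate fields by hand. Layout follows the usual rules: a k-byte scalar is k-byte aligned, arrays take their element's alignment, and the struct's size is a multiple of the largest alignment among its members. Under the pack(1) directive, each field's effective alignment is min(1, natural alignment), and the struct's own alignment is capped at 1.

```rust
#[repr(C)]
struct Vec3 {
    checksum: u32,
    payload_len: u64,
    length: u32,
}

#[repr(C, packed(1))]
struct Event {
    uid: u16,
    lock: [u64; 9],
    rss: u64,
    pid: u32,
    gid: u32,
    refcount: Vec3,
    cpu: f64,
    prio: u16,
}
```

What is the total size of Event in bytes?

124 bytes

Vec3: checksum at 0 (size 4, align 4) → ends 4; pad 4 to align 8 for payload_len; payload_len at 8 (size 8, align 8) → ends 16; length at 16 (size 4, align 4) → ends 20; tail pad 4 to reach multiple of 8; total 24 bytes, alignment 8
uid at 0 (size 2, align 1) → ends 2
lock at 2 (size 72, align 1) → ends 74
rss at 74 (size 8, align 1) → ends 82
pid at 82 (size 4, align 1) → ends 86
gid at 86 (size 4, align 1) → ends 90
refcount at 90 (size 24, align 1) → ends 114
cpu at 114 (size 8, align 1) → ends 122
prio at 122 (size 2, align 1) → ends 124
total 124 bytes, alignment 1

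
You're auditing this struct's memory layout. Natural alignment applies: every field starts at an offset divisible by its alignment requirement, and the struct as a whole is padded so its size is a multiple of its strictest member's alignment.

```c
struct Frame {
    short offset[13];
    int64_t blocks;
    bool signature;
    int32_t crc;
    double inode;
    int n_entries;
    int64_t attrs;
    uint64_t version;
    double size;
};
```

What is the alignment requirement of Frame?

member alignments: offset=2, blocks=8, signature=1, crc=4, inode=8, n_entries=4, attrs=8, version=8, size=8
max = 8

8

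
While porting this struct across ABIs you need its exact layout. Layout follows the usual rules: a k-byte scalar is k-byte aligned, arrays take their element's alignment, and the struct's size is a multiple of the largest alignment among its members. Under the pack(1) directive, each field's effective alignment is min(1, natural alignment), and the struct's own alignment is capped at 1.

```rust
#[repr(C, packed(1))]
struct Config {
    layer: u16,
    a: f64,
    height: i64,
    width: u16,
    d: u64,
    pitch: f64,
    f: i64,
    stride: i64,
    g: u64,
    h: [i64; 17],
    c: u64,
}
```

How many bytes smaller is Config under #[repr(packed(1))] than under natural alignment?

12

natural layout:
  @0: layer [2B, align 2] → 2
  +6 pad (align 8)
  @8: a [8B, align 8] → 16
  @16: height [8B, align 8] → 24
  @24: width [2B, align 2] → 26
  +6 pad (align 8)
  @32: d [8B, align 8] → 40
  @40: pitch [8B, align 8] → 48
  @48: f [8B, align 8] → 56
  @56: stride [8B, align 8] → 64
  @64: g [8B, align 8] → 72
  @72: h [136B, align 8] → 208
  @208: c [8B, align 8] → 216
  size 216, align 8
packed(1) layout:
  @0: layer [2B, align 1] → 2
  @2: a [8B, align 1] → 10
  @10: height [8B, align 1] → 18
  @18: width [2B, align 1] → 20
  @20: d [8B, align 1] → 28
  @28: pitch [8B, align 1] → 36
  @36: f [8B, align 1] → 44
  @44: stride [8B, align 1] → 52
  @52: g [8B, align 1] → 60
  @60: h [136B, align 1] → 196
  @196: c [8B, align 1] → 204
  size 204, align 1
216 − 204 = 12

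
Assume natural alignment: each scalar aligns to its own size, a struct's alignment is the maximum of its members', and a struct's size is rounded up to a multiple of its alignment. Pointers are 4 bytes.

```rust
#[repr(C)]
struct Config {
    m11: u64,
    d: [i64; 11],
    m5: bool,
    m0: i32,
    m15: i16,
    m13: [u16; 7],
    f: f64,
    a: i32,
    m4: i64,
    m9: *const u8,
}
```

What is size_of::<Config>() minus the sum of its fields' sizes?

11

@0: m11 [8B, align 8] → 8
@8: d [88B, align 8] → 96
@96: m5 [1B, align 1] → 97
+3 pad (align 4)
@100: m0 [4B, align 4] → 104
@104: m15 [2B, align 2] → 106
@106: m13 [14B, align 2] → 120
@120: f [8B, align 8] → 128
@128: a [4B, align 4] → 132
+4 pad (align 8)
@136: m4 [8B, align 8] → 144
@144: m9 [4B, align 4] → 148
+4 tail pad (align 8)
size 152, align 8
data bytes 141, size 152 → padding 11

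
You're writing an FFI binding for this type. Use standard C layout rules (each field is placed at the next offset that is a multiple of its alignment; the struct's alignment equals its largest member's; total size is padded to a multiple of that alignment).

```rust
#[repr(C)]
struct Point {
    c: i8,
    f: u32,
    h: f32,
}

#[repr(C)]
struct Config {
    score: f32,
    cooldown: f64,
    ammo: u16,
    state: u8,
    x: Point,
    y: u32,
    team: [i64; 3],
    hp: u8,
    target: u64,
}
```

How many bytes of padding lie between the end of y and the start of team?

Point: 0..1  c  (1B, 1-aligned); 1..4  -- padding (3B); 4..8  f  (4B, 4-aligned); 8..12  h  (4B, 4-aligned); sizeof = 12, alignof = 4
0..4  score  (4B, 4-aligned)
4..8  -- padding (4B)
8..16  cooldown  (8B, 8-aligned)
16..18  ammo  (2B, 2-aligned)
18..19  state  (1B, 1-aligned)
19..20  -- padding (1B)
20..32  x  (12B, 4-aligned)
32..36  y  (4B, 4-aligned)
36..40  -- padding (4B)
40..64  team  (24B, 8-aligned)

4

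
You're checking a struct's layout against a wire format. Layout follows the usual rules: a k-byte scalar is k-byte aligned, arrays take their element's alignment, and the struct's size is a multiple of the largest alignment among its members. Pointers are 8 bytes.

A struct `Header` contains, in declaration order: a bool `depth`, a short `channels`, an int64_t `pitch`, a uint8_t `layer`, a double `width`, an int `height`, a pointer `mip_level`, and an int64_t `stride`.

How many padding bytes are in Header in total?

16

0..1  depth  (1B, 1-aligned)
1..2  -- padding (1B)
2..4  channels  (2B, 2-aligned)
4..8  -- padding (4B)
8..16  pitch  (8B, 8-aligned)
16..17  layer  (1B, 1-aligned)
17..24  -- padding (7B)
24..32  width  (8B, 8-aligned)
32..36  height  (4B, 4-aligned)
36..40  -- padding (4B)
40..48  mip_level  (8B, 8-aligned)
48..56  stride  (8B, 8-aligned)
sizeof = 56, alignof = 8
data bytes 40, size 56 → padding 16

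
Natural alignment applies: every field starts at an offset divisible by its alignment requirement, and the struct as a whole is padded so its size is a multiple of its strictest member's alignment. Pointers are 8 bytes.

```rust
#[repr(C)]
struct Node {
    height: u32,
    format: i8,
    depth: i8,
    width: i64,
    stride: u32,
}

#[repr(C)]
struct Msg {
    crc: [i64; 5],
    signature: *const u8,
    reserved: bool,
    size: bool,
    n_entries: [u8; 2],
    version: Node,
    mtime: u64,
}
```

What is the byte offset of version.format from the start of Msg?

60

Node: 0..4  height  (4B, 4-aligned); 4..5  format  (1B, 1-aligned); 5..6  depth  (1B, 1-aligned); 6..8  -- padding (2B); 8..16  width  (8B, 8-aligned); 16..20  stride  (4B, 4-aligned); 20..24  -- tail padding (4B); sizeof = 24, alignof = 8
0..40  crc  (40B, 8-aligned)
40..48  signature  (8B, 8-aligned)
48..49  reserved  (1B, 1-aligned)
49..50  size  (1B, 1-aligned)
50..52  n_entries  (2B, 1-aligned)
52..56  -- padding (4B)
56..80  version  (24B, 8-aligned)
within Node: format at 4
56 + 4 = 60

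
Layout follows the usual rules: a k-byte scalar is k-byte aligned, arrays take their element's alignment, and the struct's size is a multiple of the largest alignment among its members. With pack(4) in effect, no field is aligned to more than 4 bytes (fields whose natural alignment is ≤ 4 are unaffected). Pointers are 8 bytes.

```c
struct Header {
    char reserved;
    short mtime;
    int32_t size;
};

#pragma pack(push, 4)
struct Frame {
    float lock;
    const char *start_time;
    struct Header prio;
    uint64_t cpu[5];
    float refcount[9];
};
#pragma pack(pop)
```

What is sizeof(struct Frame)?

Header: reserved at 0 (size 1, align 1) → ends 1; pad 1 to align 2 for mtime; mtime at 2 (size 2, align 2) → ends 4; size at 4 (size 4, align 4) → ends 8; total 8 bytes, alignment 4
lock at 0 (size 4, align 4) → ends 4
start_time at 4 (size 8, align 4) → ends 12
prio at 12 (size 8, align 4) → ends 20
cpu at 20 (size 40, align 4) → ends 60
refcount at 60 (size 36, align 4) → ends 96
total 96 bytes, alignment 4

96 bytes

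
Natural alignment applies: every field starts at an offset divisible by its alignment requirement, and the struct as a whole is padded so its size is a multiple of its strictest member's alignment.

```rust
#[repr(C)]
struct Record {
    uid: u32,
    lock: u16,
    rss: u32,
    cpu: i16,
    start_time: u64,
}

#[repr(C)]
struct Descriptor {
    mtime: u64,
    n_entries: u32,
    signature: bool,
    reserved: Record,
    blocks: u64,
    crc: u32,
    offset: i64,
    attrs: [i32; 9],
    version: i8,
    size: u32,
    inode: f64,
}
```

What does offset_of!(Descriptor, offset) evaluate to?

56

Record: 0..4  uid  (4B, 4-aligned); 4..6  lock  (2B, 2-aligned); 6..8  -- padding (2B); 8..12  rss  (4B, 4-aligned); 12..14  cpu  (2B, 2-aligned); 14..16  -- padding (2B); 16..24  start_time  (8B, 8-aligned); sizeof = 24, alignof = 8
0..8  mtime  (8B, 8-aligned)
8..12  n_entries  (4B, 4-aligned)
12..13  signature  (1B, 1-aligned)
13..16  -- padding (3B)
16..40  reserved  (24B, 8-aligned)
40..48  blocks  (8B, 8-aligned)
48..52  crc  (4B, 4-aligned)
52..56  -- padding (4B)
56..64  offset  (8B, 8-aligned)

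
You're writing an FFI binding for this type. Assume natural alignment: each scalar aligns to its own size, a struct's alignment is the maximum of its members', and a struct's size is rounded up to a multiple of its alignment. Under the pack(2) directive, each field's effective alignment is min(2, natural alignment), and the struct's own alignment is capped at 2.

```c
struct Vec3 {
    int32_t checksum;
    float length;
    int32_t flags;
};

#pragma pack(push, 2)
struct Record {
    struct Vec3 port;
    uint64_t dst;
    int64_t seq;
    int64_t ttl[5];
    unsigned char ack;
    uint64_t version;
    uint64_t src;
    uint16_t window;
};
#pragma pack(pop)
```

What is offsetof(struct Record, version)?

70

Vec3: @0: checksum [4B, align 4] → 4; @4: length [4B, align 4] → 8; @8: flags [4B, align 4] → 12; size 12, align 4
@0: port [12B, align 2] → 12
@12: dst [8B, align 2] → 20
@20: seq [8B, align 2] → 28
@28: ttl [40B, align 2] → 68
@68: ack [1B, align 1] → 69
+1 pad (align 2)
@70: version [8B, align 2] → 78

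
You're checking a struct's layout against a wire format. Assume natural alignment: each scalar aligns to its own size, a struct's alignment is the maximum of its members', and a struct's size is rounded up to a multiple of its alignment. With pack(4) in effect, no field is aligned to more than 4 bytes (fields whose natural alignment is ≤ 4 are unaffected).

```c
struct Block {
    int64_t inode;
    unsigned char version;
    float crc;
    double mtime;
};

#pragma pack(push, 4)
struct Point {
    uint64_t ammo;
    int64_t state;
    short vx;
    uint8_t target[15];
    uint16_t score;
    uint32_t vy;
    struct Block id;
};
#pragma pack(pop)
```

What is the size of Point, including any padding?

64 bytes

Block: 0..8  inode  (8B, 8-aligned); 8..9  version  (1B, 1-aligned); 9..12  -- padding (3B); 12..16  crc  (4B, 4-aligned); 16..24  mtime  (8B, 8-aligned); sizeof = 24, alignof = 8
0..8  ammo  (8B, 4-aligned)
8..16  state  (8B, 4-aligned)
16..18  vx  (2B, 2-aligned)
18..33  target  (15B, 1-aligned)
33..34  -- padding (1B)
34..36  score  (2B, 2-aligned)
36..40  vy  (4B, 4-aligned)
40..64  id  (24B, 4-aligned)
sizeof = 64, alignof = 4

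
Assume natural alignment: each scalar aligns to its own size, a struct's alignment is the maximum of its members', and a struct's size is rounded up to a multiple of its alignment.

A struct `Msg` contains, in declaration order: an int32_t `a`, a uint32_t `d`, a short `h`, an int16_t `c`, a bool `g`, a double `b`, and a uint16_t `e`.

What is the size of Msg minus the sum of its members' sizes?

9

0..4  a  (4B, 4-aligned)
4..8  d  (4B, 4-aligned)
8..10  h  (2B, 2-aligned)
10..12  c  (2B, 2-aligned)
12..13  g  (1B, 1-aligned)
13..16  -- padding (3B)
16..24  b  (8B, 8-aligned)
24..26  e  (2B, 2-aligned)
26..32  -- tail padding (6B)
sizeof = 32, alignof = 8
data bytes 23, size 32 → padding 9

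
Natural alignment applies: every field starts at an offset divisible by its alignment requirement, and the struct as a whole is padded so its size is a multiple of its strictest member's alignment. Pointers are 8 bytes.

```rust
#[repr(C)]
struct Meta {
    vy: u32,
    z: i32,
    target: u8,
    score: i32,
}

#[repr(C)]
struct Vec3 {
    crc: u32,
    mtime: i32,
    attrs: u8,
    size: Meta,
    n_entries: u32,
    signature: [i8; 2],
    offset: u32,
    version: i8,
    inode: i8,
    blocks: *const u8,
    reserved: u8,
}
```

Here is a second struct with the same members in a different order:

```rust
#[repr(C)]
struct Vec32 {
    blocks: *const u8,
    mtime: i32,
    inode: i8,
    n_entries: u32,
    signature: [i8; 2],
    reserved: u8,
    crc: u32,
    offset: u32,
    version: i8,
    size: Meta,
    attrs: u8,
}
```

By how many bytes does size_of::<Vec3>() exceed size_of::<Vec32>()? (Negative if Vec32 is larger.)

Meta: vy at 0 (size 4, align 4) → ends 4; z at 4 (size 4, align 4) → ends 8; target at 8 (size 1, align 1) → ends 9; pad 3 to align 4 for score; score at 12 (size 4, align 4) → ends 16; total 16 bytes, alignment 4
crc at 0 (size 4, align 4) → ends 4
mtime at 4 (size 4, align 4) → ends 8
attrs at 8 (size 1, align 1) → ends 9
pad 3 to align 4 for size
size at 12 (size 16, align 4) → ends 28
n_entries at 28 (size 4, align 4) → ends 32
signature at 32 (size 2, align 1) → ends 34
pad 2 to align 4 for offset
offset at 36 (size 4, align 4) → ends 40
version at 40 (size 1, align 1) → ends 41
inode at 41 (size 1, align 1) → ends 42
pad 6 to align 8 for blocks
blocks at 48 (size 8, align 8) → ends 56
reserved at 56 (size 1, align 1) → ends 57
tail pad 7 to reach multiple of 8
total 64 bytes, alignment 8
— Vec32 —
blocks at 0 (size 8, align 8) → ends 8
mtime at 8 (size 4, align 4) → ends 12
inode at 12 (size 1, align 1) → ends 13
pad 3 to align 4 for n_entries
n_entries at 16 (size 4, align 4) → ends 20
signature at 20 (size 2, align 1) → ends 22
reserved at 22 (size 1, align 1) → ends 23
pad 1 to align 4 for crc
crc at 24 (size 4, align 4) → ends 28
offset at 28 (size 4, align 4) → ends 32
version at 32 (size 1, align 1) → ends 33
pad 3 to align 4 for size
size at 36 (size 16, align 4) → ends 52
attrs at 52 (size 1, align 1) → ends 53
tail pad 3 to reach multiple of 8
total 56 bytes, alignment 8
64 − 56 = 8

8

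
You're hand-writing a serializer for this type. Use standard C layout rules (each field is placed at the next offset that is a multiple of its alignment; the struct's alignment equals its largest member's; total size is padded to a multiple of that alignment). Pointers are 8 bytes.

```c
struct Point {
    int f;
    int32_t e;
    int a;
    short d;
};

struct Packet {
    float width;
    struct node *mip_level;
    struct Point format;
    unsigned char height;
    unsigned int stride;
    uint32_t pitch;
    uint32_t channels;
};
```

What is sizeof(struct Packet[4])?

192

Point: 0..4  f  (4B, 4-aligned); 4..8  e  (4B, 4-aligned); 8..12  a  (4B, 4-aligned); 12..14  d  (2B, 2-aligned); 14..16  -- tail padding (2B); sizeof = 16, alignof = 4
0..4  width  (4B, 4-aligned)
4..8  -- padding (4B)
8..16  mip_level  (8B, 8-aligned)
16..32  format  (16B, 4-aligned)
32..33  height  (1B, 1-aligned)
33..36  -- padding (3B)
36..40  stride  (4B, 4-aligned)
40..44  pitch  (4B, 4-aligned)
44..48  channels  (4B, 4-aligned)
sizeof = 48, alignof = 8
array of 4: 4 × 48 = 192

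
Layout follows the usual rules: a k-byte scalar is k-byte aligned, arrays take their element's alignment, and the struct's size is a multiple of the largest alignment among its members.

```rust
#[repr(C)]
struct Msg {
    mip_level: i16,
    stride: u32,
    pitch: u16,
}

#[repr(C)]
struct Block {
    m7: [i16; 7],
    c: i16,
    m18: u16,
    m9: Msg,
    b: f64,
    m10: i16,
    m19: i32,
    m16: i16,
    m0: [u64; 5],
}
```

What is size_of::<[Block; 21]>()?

2016

Msg: mip_level at 0 (size 2, align 2) → ends 2; pad 2 to align 4 for stride; stride at 4 (size 4, align 4) → ends 8; pitch at 8 (size 2, align 2) → ends 10; tail pad 2 to reach multiple of 4; total 12 bytes, alignment 4
m7 at 0 (size 14, align 2) → ends 14
c at 14 (size 2, align 2) → ends 16
m18 at 16 (size 2, align 2) → ends 18
pad 2 to align 4 for m9
m9 at 20 (size 12, align 4) → ends 32
b at 32 (size 8, align 8) → ends 40
m10 at 40 (size 2, align 2) → ends 42
pad 2 to align 4 for m19
m19 at 44 (size 4, align 4) → ends 48
m16 at 48 (size 2, align 2) → ends 50
pad 6 to align 8 for m0
m0 at 56 (size 40, align 8) → ends 96
total 96 bytes, alignment 8
array of 21: 21 × 96 = 2016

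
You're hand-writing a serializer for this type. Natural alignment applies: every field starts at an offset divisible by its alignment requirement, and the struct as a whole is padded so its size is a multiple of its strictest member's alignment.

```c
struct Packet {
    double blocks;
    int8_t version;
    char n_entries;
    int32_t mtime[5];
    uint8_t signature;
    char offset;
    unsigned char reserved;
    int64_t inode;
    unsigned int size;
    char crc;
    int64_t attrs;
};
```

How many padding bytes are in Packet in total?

@0: blocks [8B, align 8] → 8
@8: version [1B, align 1] → 9
@9: n_entries [1B, align 1] → 10
+2 pad (align 4)
@12: mtime [20B, align 4] → 32
@32: signature [1B, align 1] → 33
@33: offset [1B, align 1] → 34
@34: reserved [1B, align 1] → 35
+5 pad (align 8)
@40: inode [8B, align 8] → 48
@48: size [4B, align 4] → 52
@52: crc [1B, align 1] → 53
+3 pad (align 8)
@56: attrs [8B, align 8] → 64
size 64, align 8
data bytes 54, size 64 → padding 10

10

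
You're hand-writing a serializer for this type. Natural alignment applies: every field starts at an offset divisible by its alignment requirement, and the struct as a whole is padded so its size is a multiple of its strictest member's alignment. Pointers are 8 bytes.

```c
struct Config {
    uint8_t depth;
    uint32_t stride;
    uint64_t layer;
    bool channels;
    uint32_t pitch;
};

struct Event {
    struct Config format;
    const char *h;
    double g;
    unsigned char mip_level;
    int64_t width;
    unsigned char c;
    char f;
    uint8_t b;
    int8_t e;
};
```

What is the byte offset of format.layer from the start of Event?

Config: depth at 0 (size 1, align 1) → ends 1; pad 3 to align 4 for stride; stride at 4 (size 4, align 4) → ends 8; layer at 8 (size 8, align 8) → ends 16; channels at 16 (size 1, align 1) → ends 17; pad 3 to align 4 for pitch; pitch at 20 (size 4, align 4) → ends 24; total 24 bytes, alignment 8
format at 0 (size 24, align 8) → ends 24
within Config: layer at 8
0 + 8 = 8

8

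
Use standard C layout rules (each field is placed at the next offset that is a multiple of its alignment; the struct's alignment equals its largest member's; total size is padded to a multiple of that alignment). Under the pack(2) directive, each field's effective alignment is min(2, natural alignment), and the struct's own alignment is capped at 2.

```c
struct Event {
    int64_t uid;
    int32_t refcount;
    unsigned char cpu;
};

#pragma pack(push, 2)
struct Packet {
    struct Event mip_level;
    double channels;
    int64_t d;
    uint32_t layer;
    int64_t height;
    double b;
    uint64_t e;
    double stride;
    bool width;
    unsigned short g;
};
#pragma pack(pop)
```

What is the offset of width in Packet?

68

Event: 0..8  uid  (8B, 8-aligned); 8..12  refcount  (4B, 4-aligned); 12..13  cpu  (1B, 1-aligned); 13..16  -- tail padding (3B); sizeof = 16, alignof = 8
0..16  mip_level  (16B, 2-aligned)
16..24  channels  (8B, 2-aligned)
24..32  d  (8B, 2-aligned)
32..36  layer  (4B, 2-aligned)
36..44  height  (8B, 2-aligned)
44..52  b  (8B, 2-aligned)
52..60  e  (8B, 2-aligned)
60..68  stride  (8B, 2-aligned)
68..69  width  (1B, 1-aligned)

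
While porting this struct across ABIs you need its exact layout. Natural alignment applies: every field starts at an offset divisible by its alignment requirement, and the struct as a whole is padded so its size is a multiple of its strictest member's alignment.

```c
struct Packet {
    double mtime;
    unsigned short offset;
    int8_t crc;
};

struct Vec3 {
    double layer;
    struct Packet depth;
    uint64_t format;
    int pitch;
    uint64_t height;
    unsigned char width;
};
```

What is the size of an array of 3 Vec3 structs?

168

Packet: 0..8  mtime  (8B, 8-aligned); 8..10  offset  (2B, 2-aligned); 10..11  crc  (1B, 1-aligned); 11..16  -- tail padding (5B); sizeof = 16, alignof = 8
0..8  layer  (8B, 8-aligned)
8..24  depth  (16B, 8-aligned)
24..32  format  (8B, 8-aligned)
32..36  pitch  (4B, 4-aligned)
36..40  -- padding (4B)
40..48  height  (8B, 8-aligned)
48..49  width  (1B, 1-aligned)
49..56  -- tail padding (7B)
sizeof = 56, alignof = 8
array of 3: 3 × 56 = 168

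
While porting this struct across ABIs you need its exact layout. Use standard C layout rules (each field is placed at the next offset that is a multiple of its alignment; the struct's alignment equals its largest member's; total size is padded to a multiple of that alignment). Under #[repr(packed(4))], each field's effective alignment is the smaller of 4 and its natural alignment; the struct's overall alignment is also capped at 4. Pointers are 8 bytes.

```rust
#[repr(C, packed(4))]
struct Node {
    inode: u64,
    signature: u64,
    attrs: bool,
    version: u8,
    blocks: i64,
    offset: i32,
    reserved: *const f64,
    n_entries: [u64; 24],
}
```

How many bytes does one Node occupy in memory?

232

inode at 0 (size 8, align 4) → ends 8
signature at 8 (size 8, align 4) → ends 16
attrs at 16 (size 1, align 1) → ends 17
version at 17 (size 1, align 1) → ends 18
pad 2 to align 4 for blocks
blocks at 20 (size 8, align 4) → ends 28
offset at 28 (size 4, align 4) → ends 32
reserved at 32 (size 8, align 4) → ends 40
n_entries at 40 (size 192, align 4) → ends 232
total 232 bytes, alignment 4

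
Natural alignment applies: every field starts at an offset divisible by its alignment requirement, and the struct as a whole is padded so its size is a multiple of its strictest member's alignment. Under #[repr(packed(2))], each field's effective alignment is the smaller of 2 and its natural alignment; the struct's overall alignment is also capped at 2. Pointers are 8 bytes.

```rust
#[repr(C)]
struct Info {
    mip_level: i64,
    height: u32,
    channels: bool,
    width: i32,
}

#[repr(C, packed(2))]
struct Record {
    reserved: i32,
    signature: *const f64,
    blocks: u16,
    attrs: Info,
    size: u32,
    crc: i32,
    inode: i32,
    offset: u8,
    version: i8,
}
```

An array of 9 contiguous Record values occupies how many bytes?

Info: @0: mip_level [8B, align 8] → 8; @8: height [4B, align 4] → 12; @12: channels [1B, align 1] → 13; +3 pad (align 4); @16: width [4B, align 4] → 20; +4 tail pad (align 8); size 24, align 8
@0: reserved [4B, align 2] → 4
@4: signature [8B, align 2] → 12
@12: blocks [2B, align 2] → 14
@14: attrs [24B, align 2] → 38
@38: size [4B, align 2] → 42
@42: crc [4B, align 2] → 46
@46: inode [4B, align 2] → 50
@50: offset [1B, align 1] → 51
@51: version [1B, align 1] → 52
size 52, align 2
array of 9: 9 × 52 = 468

468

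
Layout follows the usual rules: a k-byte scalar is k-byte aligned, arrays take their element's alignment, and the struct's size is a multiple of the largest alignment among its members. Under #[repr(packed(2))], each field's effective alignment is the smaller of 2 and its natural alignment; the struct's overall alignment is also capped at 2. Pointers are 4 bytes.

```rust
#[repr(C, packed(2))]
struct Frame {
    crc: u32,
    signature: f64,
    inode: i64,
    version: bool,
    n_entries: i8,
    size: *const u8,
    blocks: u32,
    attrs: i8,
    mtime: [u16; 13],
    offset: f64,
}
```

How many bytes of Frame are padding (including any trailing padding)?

1

0..4  crc  (4B, 2-aligned)
4..12  signature  (8B, 2-aligned)
12..20  inode  (8B, 2-aligned)
20..21  version  (1B, 1-aligned)
21..22  n_entries  (1B, 1-aligned)
22..26  size  (4B, 2-aligned)
26..30  blocks  (4B, 2-aligned)
30..31  attrs  (1B, 1-aligned)
31..32  -- padding (1B)
32..58  mtime  (26B, 2-aligned)
58..66  offset  (8B, 2-aligned)
sizeof = 66, alignof = 2
data bytes 65, size 66 → padding 1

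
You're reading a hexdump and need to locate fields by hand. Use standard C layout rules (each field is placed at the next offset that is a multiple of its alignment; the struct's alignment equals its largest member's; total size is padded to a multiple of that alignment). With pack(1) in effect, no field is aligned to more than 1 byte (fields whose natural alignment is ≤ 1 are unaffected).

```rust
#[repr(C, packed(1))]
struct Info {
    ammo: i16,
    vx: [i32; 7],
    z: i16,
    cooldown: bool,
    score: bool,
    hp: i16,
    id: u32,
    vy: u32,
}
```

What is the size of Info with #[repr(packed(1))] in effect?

44

0..2  ammo  (2B, 1-aligned)
2..30  vx  (28B, 1-aligned)
30..32  z  (2B, 1-aligned)
32..33  cooldown  (1B, 1-aligned)
33..34  score  (1B, 1-aligned)
34..36  hp  (2B, 1-aligned)
36..40  id  (4B, 1-aligned)
40..44  vy  (4B, 1-aligned)
sizeof = 44, alignof = 1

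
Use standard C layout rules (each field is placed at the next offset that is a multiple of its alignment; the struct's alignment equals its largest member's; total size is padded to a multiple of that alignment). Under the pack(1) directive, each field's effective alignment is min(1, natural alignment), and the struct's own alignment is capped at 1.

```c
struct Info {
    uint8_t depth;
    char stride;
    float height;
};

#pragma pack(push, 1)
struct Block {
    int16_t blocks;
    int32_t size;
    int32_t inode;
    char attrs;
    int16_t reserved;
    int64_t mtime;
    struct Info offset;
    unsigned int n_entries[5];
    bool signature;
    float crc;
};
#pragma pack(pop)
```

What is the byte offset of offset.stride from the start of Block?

Info: @0: depth [1B, align 1] → 1; @1: stride [1B, align 1] → 2; +2 pad (align 4); @4: height [4B, align 4] → 8; size 8, align 4
@0: blocks [2B, align 1] → 2
@2: size [4B, align 1] → 6
@6: inode [4B, align 1] → 10
@10: attrs [1B, align 1] → 11
@11: reserved [2B, align 1] → 13
@13: mtime [8B, align 1] → 21
@21: offset [8B, align 1] → 29
within Info: stride at 1
21 + 1 = 22

22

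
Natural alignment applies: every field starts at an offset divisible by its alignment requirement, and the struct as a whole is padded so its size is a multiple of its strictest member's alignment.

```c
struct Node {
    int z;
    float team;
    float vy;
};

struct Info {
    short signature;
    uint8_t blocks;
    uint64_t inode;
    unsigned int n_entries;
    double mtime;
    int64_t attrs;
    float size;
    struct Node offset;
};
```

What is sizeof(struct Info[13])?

728

Node: z at 0 (size 4, align 4) → ends 4; team at 4 (size 4, align 4) → ends 8; vy at 8 (size 4, align 4) → ends 12; total 12 bytes, alignment 4
signature at 0 (size 2, align 2) → ends 2
blocks at 2 (size 1, align 1) → ends 3
pad 5 to align 8 for inode
inode at 8 (size 8, align 8) → ends 16
n_entries at 16 (size 4, align 4) → ends 20
pad 4 to align 8 for mtime
mtime at 24 (size 8, align 8) → ends 32
attrs at 32 (size 8, align 8) → ends 40
size at 40 (size 4, align 4) → ends 44
offset at 44 (size 12, align 4) → ends 56
total 56 bytes, alignment 8
array of 13: 13 × 56 = 728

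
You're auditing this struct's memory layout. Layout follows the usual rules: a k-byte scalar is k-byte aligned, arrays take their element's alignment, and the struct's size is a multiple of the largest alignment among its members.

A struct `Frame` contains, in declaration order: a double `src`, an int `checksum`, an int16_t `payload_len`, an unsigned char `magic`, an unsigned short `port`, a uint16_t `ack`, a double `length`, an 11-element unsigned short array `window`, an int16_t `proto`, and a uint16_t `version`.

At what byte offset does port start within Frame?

@0: src [8B, align 8] → 8
@8: checksum [4B, align 4] → 12
@12: payload_len [2B, align 2] → 14
@14: magic [1B, align 1] → 15
+1 pad (align 2)
@16: port [2B, align 2] → 18

16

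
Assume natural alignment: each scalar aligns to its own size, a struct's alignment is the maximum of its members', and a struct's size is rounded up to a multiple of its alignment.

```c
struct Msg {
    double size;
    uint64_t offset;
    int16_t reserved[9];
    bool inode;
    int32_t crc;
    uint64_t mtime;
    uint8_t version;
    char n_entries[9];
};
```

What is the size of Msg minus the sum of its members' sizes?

7

@0: size [8B, align 8] → 8
@8: offset [8B, align 8] → 16
@16: reserved [18B, align 2] → 34
@34: inode [1B, align 1] → 35
+1 pad (align 4)
@36: crc [4B, align 4] → 40
@40: mtime [8B, align 8] → 48
@48: version [1B, align 1] → 49
@49: n_entries [9B, align 1] → 58
+6 tail pad (align 8)
size 64, align 8
data bytes 57, size 64 → padding 7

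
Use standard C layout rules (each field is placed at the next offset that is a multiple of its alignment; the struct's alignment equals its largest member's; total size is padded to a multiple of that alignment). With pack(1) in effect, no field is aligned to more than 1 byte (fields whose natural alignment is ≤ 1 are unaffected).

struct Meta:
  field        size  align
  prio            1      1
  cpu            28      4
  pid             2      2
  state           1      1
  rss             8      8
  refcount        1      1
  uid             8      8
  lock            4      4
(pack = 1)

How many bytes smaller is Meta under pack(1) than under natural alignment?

natural layout:
  prio at 0 (size 1, align 1) → ends 1
  pad 3 to align 4 for cpu
  cpu at 4 (size 28, align 4) → ends 32
  pid at 32 (size 2, align 2) → ends 34
  state at 34 (size 1, align 1) → ends 35
  pad 5 to align 8 for rss
  rss at 40 (size 8, align 8) → ends 48
  refcount at 48 (size 1, align 1) → ends 49
  pad 7 to align 8 for uid
  uid at 56 (size 8, align 8) → ends 64
  lock at 64 (size 4, align 4) → ends 68
  tail pad 4 to reach multiple of 8
  total 72 bytes, alignment 8
packed(1) layout:
  prio at 0 (size 1, align 1) → ends 1
  cpu at 1 (size 28, align 1) → ends 29
  pid at 29 (size 2, align 1) → ends 31
  state at 31 (size 1, align 1) → ends 32
  rss at 32 (size 8, align 1) → ends 40
  refcount at 40 (size 1, align 1) → ends 41
  uid at 41 (size 8, align 1) → ends 49
  lock at 49 (size 4, align 1) → ends 53
  total 53 bytes, alignment 1
72 − 53 = 19

19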